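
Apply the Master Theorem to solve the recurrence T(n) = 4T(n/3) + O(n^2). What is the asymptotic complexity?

Master Theorem for T(n) = 4T(n/3) + O(n^2):

a = 4, b = 3, c = 2
log_b(a) = log_3(4) = 1.2619

Case 3: c = 2 > log_3(4) = 1.2619
T(n) = O(n^2) = O(n^2)

For T(n) = 4T(n/3) + O(n^2): log_3(4) = 1.2619. This is Case 3 of the Master Theorem (c > log_b(a), work dominated by root), giving O(n^2).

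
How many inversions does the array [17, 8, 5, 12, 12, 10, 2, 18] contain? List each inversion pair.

Finding inversions in [17, 8, 5, 12, 12, 10, 2, 18]:

(0, 1): arr[0]=17 > arr[1]=8
(0, 2): arr[0]=17 > arr[2]=5
(0, 3): arr[0]=17 > arr[3]=12
(0, 4): arr[0]=17 > arr[4]=12
(0, 5): arr[0]=17 > arr[5]=10
(0, 6): arr[0]=17 > arr[6]=2
(1, 2): arr[1]=8 > arr[2]=5
(1, 6): arr[1]=8 > arr[6]=2
(2, 6): arr[2]=5 > arr[6]=2
(3, 5): arr[3]=12 > arr[5]=10
(3, 6): arr[3]=12 > arr[6]=2
(4, 5): arr[4]=12 > arr[5]=10
(4, 6): arr[4]=12 > arr[6]=2
(5, 6): arr[5]=10 > arr[6]=2

Total inversions: 14

The array has 14 inversion(s): (0,1), (0,2), (0,3), (0,4), (0,5), (0,6), (1,2), (1,6), (2,6), (3,5), (3,6), (4,5), (4,6), (5,6). Each pair (i,j) satisfies i < j and arr[i] > arr[j].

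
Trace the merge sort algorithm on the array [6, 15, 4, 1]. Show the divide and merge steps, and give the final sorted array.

Merge sort trace:

Split: [6, 15, 4, 1] -> [6, 15] and [4, 1]
  Split: [6, 15] -> [6] and [15]
  Merge: [6] + [15] -> [6, 15]
  Split: [4, 1] -> [4] and [1]
  Merge: [4] + [1] -> [1, 4]
Merge: [6, 15] + [1, 4] -> [1, 4, 6, 15]

Final sorted array: [1, 4, 6, 15]

The merge sort proceeds by recursively splitting the array and merging sorted halves.
After all merges, the sorted array is [1, 4, 6, 15].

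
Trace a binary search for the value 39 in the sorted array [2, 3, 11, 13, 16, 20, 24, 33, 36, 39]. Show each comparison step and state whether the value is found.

Binary search for 39 in [2, 3, 11, 13, 16, 20, 24, 33, 36, 39]:

lo=0, hi=9, mid=4, arr[mid]=16 -> 16 < 39, search right half
lo=5, hi=9, mid=7, arr[mid]=33 -> 33 < 39, search right half
lo=8, hi=9, mid=8, arr[mid]=36 -> 36 < 39, search right half
lo=9, hi=9, mid=9, arr[mid]=39 -> Found target at index 9!

Binary search finds 39 at index 9 after 4 comparisons. The search repeatedly halves the search space by comparing with the middle element.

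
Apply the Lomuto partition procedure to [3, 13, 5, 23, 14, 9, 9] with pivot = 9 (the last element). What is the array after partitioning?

Lomuto partition with pivot = 9:

Initial array: [3, 13, 5, 23, 14, 9, 9]

arr[0]=3 <= 9: swap with position 0, array becomes [3, 13, 5, 23, 14, 9, 9]
arr[1]=13 > 9: no swap
arr[2]=5 <= 9: swap with position 1, array becomes [3, 5, 13, 23, 14, 9, 9]
arr[3]=23 > 9: no swap
arr[4]=14 > 9: no swap
arr[5]=9 <= 9: swap with position 2, array becomes [3, 5, 9, 23, 14, 13, 9]

Place pivot at position 3: [3, 5, 9, 9, 14, 13, 23]
Pivot position: 3

After partitioning with pivot 9, the array becomes [3, 5, 9, 9, 14, 13, 23]. The pivot is placed at index 3. All elements to the left of the pivot are <= 9, and all elements to the right are > 9.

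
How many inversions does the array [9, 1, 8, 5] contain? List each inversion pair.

Finding inversions in [9, 1, 8, 5]:

(0, 1): arr[0]=9 > arr[1]=1
(0, 2): arr[0]=9 > arr[2]=8
(0, 3): arr[0]=9 > arr[3]=5
(2, 3): arr[2]=8 > arr[3]=5

Total inversions: 4

The array has 4 inversion(s): (0,1), (0,2), (0,3), (2,3). Each pair (i,j) satisfies i < j and arr[i] > arr[j].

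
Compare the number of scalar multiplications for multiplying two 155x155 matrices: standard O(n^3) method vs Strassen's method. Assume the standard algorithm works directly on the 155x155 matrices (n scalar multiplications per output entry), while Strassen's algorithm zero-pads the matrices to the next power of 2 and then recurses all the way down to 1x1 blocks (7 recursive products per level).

Matrix multiplication for 155x155 matrices:

Strassen's algorithm requires power-of-2 dimensions. Pad 155x155 to 256x256 (next power of 2).

Standard algorithm: 155^3 = 3723875 multiplications
Strassen's algorithm: 7^(log2(256)) = 7^8 = 5764801 multiplications
Difference: 3723875 - 5764801 = -2040926 (Strassen uses MORE here due to padding overhead — for small or just-over-power-of-2 n, padding can outweigh the per-level savings)

Standard: 3723875 multiplications (155^3). Strassen: 5764801 multiplications (7^8, after padding to 256x256). Strassen reduces 8 recursive multiplications to 7 at each level.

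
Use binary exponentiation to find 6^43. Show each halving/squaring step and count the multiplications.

Computing 6^43 by squaring (build up from 6^1; each line after the first costs one multiplication):

6^1 = 6
6^2 = (6^1)^2 = 6^2 = 36
6^4 = (6^2)^2 = 36^2 = 1296
6^5 = 6 * 6^4 = 6 * 1296 = 7776
6^10 = (6^5)^2 = 7776^2 = 60466176
6^20 = (6^10)^2 = 60466176^2 = 3656158440062976
6^21 = 6 * 6^20 = 6 * 3656158440062976 = 21936950640377856
6^42 = (6^21)^2 = 21936950640377856^2 = 481229803398374426442198455156736
6^43 = 6 * 6^42 = 6 * 481229803398374426442198455156736 = 2887378820390246558653190730940416

Result: 2887378820390246558653190730940416
Multiplications needed: 8 (8 lines after 6^1)

6^43 = 2887378820390246558653190730940416. Using exponentiation by squaring, this requires 8 multiplications. The key idea: if the exponent is even, square the half-power; if odd, multiply by the base once.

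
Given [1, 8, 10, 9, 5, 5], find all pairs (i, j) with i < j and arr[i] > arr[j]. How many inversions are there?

Finding inversions in [1, 8, 10, 9, 5, 5]:

(1, 4): arr[1]=8 > arr[4]=5
(1, 5): arr[1]=8 > arr[5]=5
(2, 3): arr[2]=10 > arr[3]=9
(2, 4): arr[2]=10 > arr[4]=5
(2, 5): arr[2]=10 > arr[5]=5
(3, 4): arr[3]=9 > arr[4]=5
(3, 5): arr[3]=9 > arr[5]=5

Total inversions: 7

The array has 7 inversion(s): (1,4), (1,5), (2,3), (2,4), (2,5), (3,4), (3,5). Each pair (i,j) satisfies i < j and arr[i] > arr[j].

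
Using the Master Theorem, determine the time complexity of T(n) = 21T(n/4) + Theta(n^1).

Master Theorem for T(n) = 21T(n/4) + O(n^1):

a = 21, b = 4, c = 1
log_b(a) = log_4(21) = 2.1962

Case 1: c = 1 < log_4(21) = 2.1962
T(n) = O(n^(log_4 21))

For T(n) = 21T(n/4) + O(n^1): log_4(21) = 2.1962. This is Case 1 of the Master Theorem (c < log_b(a), work dominated by leaves), giving O(n^(log_4 21)).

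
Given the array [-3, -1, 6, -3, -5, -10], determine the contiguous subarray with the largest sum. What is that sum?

Using Kadane's algorithm on [-3, -1, 6, -3, -5, -10]:

Scanning through the array:
Position 1 (value -1): max_ending_here = -1, max_so_far = -1
Position 2 (value 6): max_ending_here = 6, max_so_far = 6
Position 3 (value -3): max_ending_here = 3, max_so_far = 6
Position 4 (value -5): max_ending_here = -2, max_so_far = 6
Position 5 (value -10): max_ending_here = -10, max_so_far = 6

Maximum subarray: [6]
Maximum sum: 6

The maximum subarray is [6] with sum 6. This subarray runs from index 2 to index 2.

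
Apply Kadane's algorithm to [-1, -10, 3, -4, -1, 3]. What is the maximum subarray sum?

Using Kadane's algorithm on [-1, -10, 3, -4, -1, 3]:

Scanning through the array:
Position 1 (value -10): max_ending_here = -10, max_so_far = -1
Position 2 (value 3): max_ending_here = 3, max_so_far = 3
Position 3 (value -4): max_ending_here = -1, max_so_far = 3
Position 4 (value -1): max_ending_here = -1, max_so_far = 3
Position 5 (value 3): max_ending_here = 3, max_so_far = 3

Maximum subarray: [3]
Maximum sum: 3

The maximum subarray is [3] with sum 3. This subarray runs from index 2 to index 2.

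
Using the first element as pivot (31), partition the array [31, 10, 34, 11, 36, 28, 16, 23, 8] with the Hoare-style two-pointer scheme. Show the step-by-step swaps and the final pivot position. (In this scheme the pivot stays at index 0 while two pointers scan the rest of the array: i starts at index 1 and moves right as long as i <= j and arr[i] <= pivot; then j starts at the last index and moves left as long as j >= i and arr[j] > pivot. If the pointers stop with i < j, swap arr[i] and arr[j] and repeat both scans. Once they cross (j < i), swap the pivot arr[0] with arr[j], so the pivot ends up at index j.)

Hoare-style two-pointer partition with pivot = 31:

Initial array: [31, 10, 34, 11, 36, 28, 16, 23, 8]

Pointers start at i = 1, j = 8.
i stops at index 2 (arr[2]=34 > 31), j stops at index 8 (arr[8]=8 <= 31): swap arr[2] and arr[8], array becomes [31, 10, 8, 11, 36, 28, 16, 23, 34]
i stops at index 4 (arr[4]=36 > 31), j stops at index 7 (arr[7]=23 <= 31): swap arr[4] and arr[7], array becomes [31, 10, 8, 11, 23, 28, 16, 36, 34]
i ends at 7, j ends at 6: the pointers have crossed (j < i), so scanning stops.

Swap pivot arr[0] with arr[6] to place pivot at position 6: [16, 10, 8, 11, 23, 28, 31, 36, 34]
Pivot position: 6

After partitioning with pivot 31, the array becomes [16, 10, 8, 11, 23, 28, 31, 36, 34]. The pivot is placed at index 6. All elements to the left of the pivot are <= 31, and all elements to the right are > 31.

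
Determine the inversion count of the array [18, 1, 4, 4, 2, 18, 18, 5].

Finding inversions in [18, 1, 4, 4, 2, 18, 18, 5]:

(0, 1): arr[0]=18 > arr[1]=1
(0, 2): arr[0]=18 > arr[2]=4
(0, 3): arr[0]=18 > arr[3]=4
(0, 4): arr[0]=18 > arr[4]=2
(0, 7): arr[0]=18 > arr[7]=5
(2, 4): arr[2]=4 > arr[4]=2
(3, 4): arr[3]=4 > arr[4]=2
(5, 7): arr[5]=18 > arr[7]=5
(6, 7): arr[6]=18 > arr[7]=5

Total inversions: 9

The array has 9 inversion(s): (0,1), (0,2), (0,3), (0,4), (0,7), (2,4), (3,4), (5,7), (6,7). Each pair (i,j) satisfies i < j and arr[i] > arr[j].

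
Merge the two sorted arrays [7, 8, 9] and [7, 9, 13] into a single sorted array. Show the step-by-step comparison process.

Merging process:

Compare 7 vs 7: take 7 from left. Merged: [7]
Compare 8 vs 7: take 7 from right. Merged: [7, 7]
Compare 8 vs 9: take 8 from left. Merged: [7, 7, 8]
Compare 9 vs 9: take 9 from left. Merged: [7, 7, 8, 9]
Append remaining from right: [9, 13]. Merged: [7, 7, 8, 9, 9, 13]

Final merged array: [7, 7, 8, 9, 9, 13]
Total comparisons: 4

The merged array is [7, 7, 8, 9, 9, 13], requiring 4 comparisons. The merge step runs in O(n) time where n is the total number of elements.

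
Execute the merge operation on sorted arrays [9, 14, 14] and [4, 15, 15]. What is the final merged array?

Merging process:

Compare 9 vs 4: take 4 from right. Merged: [4]
Compare 9 vs 15: take 9 from left. Merged: [4, 9]
Compare 14 vs 15: take 14 from left. Merged: [4, 9, 14]
Compare 14 vs 15: take 14 from left. Merged: [4, 9, 14, 14]
Append remaining from right: [15, 15]. Merged: [4, 9, 14, 14, 15, 15]

Final merged array: [4, 9, 14, 14, 15, 15]
Total comparisons: 4

The merged array is [4, 9, 14, 14, 15, 15], requiring 4 comparisons. The merge step runs in O(n) time where n is the total number of elements.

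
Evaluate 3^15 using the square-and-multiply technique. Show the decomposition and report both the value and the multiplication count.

Computing 3^15 by squaring (build up from 3^1; each line after the first costs one multiplication):

3^1 = 3
3^2 = (3^1)^2 = 3^2 = 9
3^3 = 3 * 3^2 = 3 * 9 = 27
3^6 = (3^3)^2 = 27^2 = 729
3^7 = 3 * 3^6 = 3 * 729 = 2187
3^14 = (3^7)^2 = 2187^2 = 4782969
3^15 = 3 * 3^14 = 3 * 4782969 = 14348907

Result: 14348907
Multiplications needed: 6 (6 lines after 3^1)

3^15 = 14348907. Using exponentiation by squaring, this requires 6 multiplications. The key idea: if the exponent is even, square the half-power; if odd, multiply by the base once.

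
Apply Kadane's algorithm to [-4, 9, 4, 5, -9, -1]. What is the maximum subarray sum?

Using Kadane's algorithm on [-4, 9, 4, 5, -9, -1]:

Scanning through the array:
Position 1 (value 9): max_ending_here = 9, max_so_far = 9
Position 2 (value 4): max_ending_here = 13, max_so_far = 13
Position 3 (value 5): max_ending_here = 18, max_so_far = 18
Position 4 (value -9): max_ending_here = 9, max_so_far = 18
Position 5 (value -1): max_ending_here = 8, max_so_far = 18

Maximum subarray: [9, 4, 5]
Maximum sum: 18

The maximum subarray is [9, 4, 5] with sum 18. This subarray runs from index 1 to index 3.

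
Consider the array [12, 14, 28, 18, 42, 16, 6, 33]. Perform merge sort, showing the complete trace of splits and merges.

Merge sort trace:

Split: [12, 14, 28, 18, 42, 16, 6, 33] -> [12, 14, 28, 18] and [42, 16, 6, 33]
  Split: [12, 14, 28, 18] -> [12, 14] and [28, 18]
    Split: [12, 14] -> [12] and [14]
    Merge: [12] + [14] -> [12, 14]
    Split: [28, 18] -> [28] and [18]
    Merge: [28] + [18] -> [18, 28]
  Merge: [12, 14] + [18, 28] -> [12, 14, 18, 28]
  Split: [42, 16, 6, 33] -> [42, 16] and [6, 33]
    Split: [42, 16] -> [42] and [16]
    Merge: [42] + [16] -> [16, 42]
    Split: [6, 33] -> [6] and [33]
    Merge: [6] + [33] -> [6, 33]
  Merge: [16, 42] + [6, 33] -> [6, 16, 33, 42]
Merge: [12, 14, 18, 28] + [6, 16, 33, 42] -> [6, 12, 14, 16, 18, 28, 33, 42]

Final sorted array: [6, 12, 14, 16, 18, 28, 33, 42]

The merge sort proceeds by recursively splitting the array and merging sorted halves.
After all merges, the sorted array is [6, 12, 14, 16, 18, 28, 33, 42].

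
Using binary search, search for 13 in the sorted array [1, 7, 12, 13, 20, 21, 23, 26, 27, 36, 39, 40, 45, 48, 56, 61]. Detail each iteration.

Binary search for 13 in [1, 7, 12, 13, 20, 21, 23, 26, 27, 36, 39, 40, 45, 48, 56, 61]:

lo=0, hi=15, mid=7, arr[mid]=26 -> 26 > 13, search left half
lo=0, hi=6, mid=3, arr[mid]=13 -> Found target at index 3!

Binary search finds 13 at index 3 after 2 comparisons. The search repeatedly halves the search space by comparing with the middle element.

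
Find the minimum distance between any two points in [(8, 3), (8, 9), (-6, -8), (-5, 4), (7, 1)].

Computing all pairwise distances among 5 points:

d((8, 3), (8, 9)) = 6.0
d((8, 3), (-6, -8)) = 17.8045
d((8, 3), (-5, 4)) = 13.0384
d((8, 3), (7, 1)) = 2.2361 <-- minimum
d((8, 9), (-6, -8)) = 22.0227
d((8, 9), (-5, 4)) = 13.9284
d((8, 9), (7, 1)) = 8.0623
d((-6, -8), (-5, 4)) = 12.0416
d((-6, -8), (7, 1)) = 15.8114
d((-5, 4), (7, 1)) = 12.3693

Closest pair: (8, 3) and (7, 1) with distance 2.2361

The closest pair is (8, 3) and (7, 1) with Euclidean distance 2.2361. For 5 points, brute-force pairwise comparison is shown above. For large n, the divide-and-conquer algorithm (sort by x, recurse on halves, check the dividing strip) achieves O(n log n).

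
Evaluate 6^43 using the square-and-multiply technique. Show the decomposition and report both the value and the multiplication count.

Computing 6^43 by squaring (build up from 6^1; each line after the first costs one multiplication):

6^1 = 6
6^2 = (6^1)^2 = 6^2 = 36
6^4 = (6^2)^2 = 36^2 = 1296
6^5 = 6 * 6^4 = 6 * 1296 = 7776
6^10 = (6^5)^2 = 7776^2 = 60466176
6^20 = (6^10)^2 = 60466176^2 = 3656158440062976
6^21 = 6 * 6^20 = 6 * 3656158440062976 = 21936950640377856
6^42 = (6^21)^2 = 21936950640377856^2 = 481229803398374426442198455156736
6^43 = 6 * 6^42 = 6 * 481229803398374426442198455156736 = 2887378820390246558653190730940416

Result: 2887378820390246558653190730940416
Multiplications needed: 8 (8 lines after 6^1)

6^43 = 2887378820390246558653190730940416. Using exponentiation by squaring, this requires 8 multiplications. The key idea: if the exponent is even, square the half-power; if odd, multiply by the base once.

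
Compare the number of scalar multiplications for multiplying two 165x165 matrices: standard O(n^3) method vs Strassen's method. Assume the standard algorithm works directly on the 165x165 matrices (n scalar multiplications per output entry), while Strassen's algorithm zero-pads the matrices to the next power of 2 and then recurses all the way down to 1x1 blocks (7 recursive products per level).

Matrix multiplication for 165x165 matrices:

Strassen's algorithm requires power-of-2 dimensions. Pad 165x165 to 256x256 (next power of 2).

Standard algorithm: 165^3 = 4492125 multiplications
Strassen's algorithm: 7^(log2(256)) = 7^8 = 5764801 multiplications
Difference: 4492125 - 5764801 = -1272676 (Strassen uses MORE here due to padding overhead — for small or just-over-power-of-2 n, padding can outweigh the per-level savings)

Standard: 4492125 multiplications (165^3). Strassen: 5764801 multiplications (7^8, after padding to 256x256). Strassen reduces 8 recursive multiplications to 7 at each level.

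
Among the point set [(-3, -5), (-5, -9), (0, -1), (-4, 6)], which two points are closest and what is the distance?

Computing all pairwise distances among 4 points:

d((-3, -5), (-5, -9)) = 4.4721 <-- minimum
d((-3, -5), (0, -1)) = 5.0
d((-3, -5), (-4, 6)) = 11.0454
d((-5, -9), (0, -1)) = 9.434
d((-5, -9), (-4, 6)) = 15.0333
d((0, -1), (-4, 6)) = 8.0623

Closest pair: (-3, -5) and (-5, -9) with distance 4.4721

The closest pair is (-3, -5) and (-5, -9) with Euclidean distance 4.4721. For 4 points, brute-force pairwise comparison is shown above. For large n, the divide-and-conquer algorithm (sort by x, recurse on halves, check the dividing strip) achieves O(n log n).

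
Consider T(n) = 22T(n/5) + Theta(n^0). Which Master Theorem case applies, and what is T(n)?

Master Theorem for T(n) = 22T(n/5) + O(n^0):

a = 22, b = 5, c = 0
log_b(a) = log_5(22) = 1.9206

Case 1: c = 0 < log_5(22) = 1.9206
T(n) = O(n^(log_5 22))

For T(n) = 22T(n/5) + O(n^0): log_5(22) = 1.9206. This is Case 1 of the Master Theorem (c < log_b(a), work dominated by leaves), giving O(n^(log_5 22)).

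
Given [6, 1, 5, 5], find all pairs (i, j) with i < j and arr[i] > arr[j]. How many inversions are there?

Finding inversions in [6, 1, 5, 5]:

(0, 1): arr[0]=6 > arr[1]=1
(0, 2): arr[0]=6 > arr[2]=5
(0, 3): arr[0]=6 > arr[3]=5

Total inversions: 3

The array has 3 inversion(s): (0,1), (0,2), (0,3). Each pair (i,j) satisfies i < j and arr[i] > arr[j].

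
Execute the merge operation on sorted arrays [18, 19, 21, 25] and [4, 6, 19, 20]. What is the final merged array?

Merging process:

Compare 18 vs 4: take 4 from right. Merged: [4]
Compare 18 vs 6: take 6 from right. Merged: [4, 6]
Compare 18 vs 19: take 18 from left. Merged: [4, 6, 18]
Compare 19 vs 19: take 19 from left. Merged: [4, 6, 18, 19]
Compare 21 vs 19: take 19 from right. Merged: [4, 6, 18, 19, 19]
Compare 21 vs 20: take 20 from right. Merged: [4, 6, 18, 19, 19, 20]
Append remaining from left: [21, 25]. Merged: [4, 6, 18, 19, 19, 20, 21, 25]

Final merged array: [4, 6, 18, 19, 19, 20, 21, 25]
Total comparisons: 6

The merged array is [4, 6, 18, 19, 19, 20, 21, 25], requiring 6 comparisons. The merge step runs in O(n) time where n is the total number of elements.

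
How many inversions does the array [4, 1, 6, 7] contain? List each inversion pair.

Finding inversions in [4, 1, 6, 7]:

(0, 1): arr[0]=4 > arr[1]=1

Total inversions: 1

The array has 1 inversion(s): (0,1). Each pair (i,j) satisfies i < j and arr[i] > arr[j].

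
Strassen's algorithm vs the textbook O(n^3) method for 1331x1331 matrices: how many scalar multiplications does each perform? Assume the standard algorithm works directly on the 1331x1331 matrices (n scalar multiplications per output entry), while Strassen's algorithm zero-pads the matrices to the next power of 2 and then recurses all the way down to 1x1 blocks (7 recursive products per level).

Matrix multiplication for 1331x1331 matrices:

Strassen's algorithm requires power-of-2 dimensions. Pad 1331x1331 to 2048x2048 (next power of 2).

Standard algorithm: 1331^3 = 2357947691 multiplications
Strassen's algorithm: 7^(log2(2048)) = 7^11 = 1977326743 multiplications
Savings: 2357947691 - 1977326743 = 380620948 multiplications

Standard: 2357947691 multiplications (1331^3). Strassen: 1977326743 multiplications (7^11, after padding to 2048x2048). Strassen reduces 8 recursive multiplications to 7 at each level.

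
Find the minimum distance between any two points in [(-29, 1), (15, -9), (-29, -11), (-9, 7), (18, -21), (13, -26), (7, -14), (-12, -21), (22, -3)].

Computing all pairwise distances among 9 points:

d((-29, 1), (15, -9)) = 45.1221
d((-29, 1), (-29, -11)) = 12.0
d((-29, 1), (-9, 7)) = 20.8806
d((-29, 1), (18, -21)) = 51.8941
d((-29, 1), (13, -26)) = 49.93
d((-29, 1), (7, -14)) = 39.0
d((-29, 1), (-12, -21)) = 27.8029
d((-29, 1), (22, -3)) = 51.1566
d((15, -9), (-29, -11)) = 44.0454
d((15, -9), (-9, 7)) = 28.8444
d((15, -9), (18, -21)) = 12.3693
d((15, -9), (13, -26)) = 17.1172
d((15, -9), (7, -14)) = 9.434
d((15, -9), (-12, -21)) = 29.5466
d((15, -9), (22, -3)) = 9.2195
d((-29, -11), (-9, 7)) = 26.9072
d((-29, -11), (18, -21)) = 48.0521
d((-29, -11), (13, -26)) = 44.5982
d((-29, -11), (7, -14)) = 36.1248
d((-29, -11), (-12, -21)) = 19.7231
d((-29, -11), (22, -3)) = 51.6236
d((-9, 7), (18, -21)) = 38.8973
d((-9, 7), (13, -26)) = 39.6611
d((-9, 7), (7, -14)) = 26.4008
d((-9, 7), (-12, -21)) = 28.1603
d((-9, 7), (22, -3)) = 32.573
d((18, -21), (13, -26)) = 7.0711 <-- minimum
d((18, -21), (7, -14)) = 13.0384
d((18, -21), (-12, -21)) = 30.0
d((18, -21), (22, -3)) = 18.4391
d((13, -26), (7, -14)) = 13.4164
d((13, -26), (-12, -21)) = 25.4951
d((13, -26), (22, -3)) = 24.6982
d((7, -14), (-12, -21)) = 20.2485
d((7, -14), (22, -3)) = 18.6011
d((-12, -21), (22, -3)) = 38.4708

Closest pair: (18, -21) and (13, -26) with distance 7.0711

The closest pair is (18, -21) and (13, -26) with Euclidean distance 7.0711. For 9 points, brute-force pairwise comparison is shown above. For large n, the divide-and-conquer algorithm (sort by x, recurse on halves, check the dividing strip) achieves O(n log n).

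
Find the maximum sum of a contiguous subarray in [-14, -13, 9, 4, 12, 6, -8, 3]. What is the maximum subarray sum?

Using Kadane's algorithm on [-14, -13, 9, 4, 12, 6, -8, 3]:

Scanning through the array:
Position 1 (value -13): max_ending_here = -13, max_so_far = -13
Position 2 (value 9): max_ending_here = 9, max_so_far = 9
Position 3 (value 4): max_ending_here = 13, max_so_far = 13
Position 4 (value 12): max_ending_here = 25, max_so_far = 25
Position 5 (value 6): max_ending_here = 31, max_so_far = 31
Position 6 (value -8): max_ending_here = 23, max_so_far = 31
Position 7 (value 3): max_ending_here = 26, max_so_far = 31

Maximum subarray: [9, 4, 12, 6]
Maximum sum: 31

The maximum subarray is [9, 4, 12, 6] with sum 31. This subarray runs from index 2 to index 5.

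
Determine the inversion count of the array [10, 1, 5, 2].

Finding inversions in [10, 1, 5, 2]:

(0, 1): arr[0]=10 > arr[1]=1
(0, 2): arr[0]=10 > arr[2]=5
(0, 3): arr[0]=10 > arr[3]=2
(2, 3): arr[2]=5 > arr[3]=2

Total inversions: 4

The array has 4 inversion(s): (0,1), (0,2), (0,3), (2,3). Each pair (i,j) satisfies i < j and arr[i] > arr[j].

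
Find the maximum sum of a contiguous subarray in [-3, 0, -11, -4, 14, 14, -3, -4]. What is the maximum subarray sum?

Using Kadane's algorithm on [-3, 0, -11, -4, 14, 14, -3, -4]:

Scanning through the array:
Position 1 (value 0): max_ending_here = 0, max_so_far = 0
Position 2 (value -11): max_ending_here = -11, max_so_far = 0
Position 3 (value -4): max_ending_here = -4, max_so_far = 0
Position 4 (value 14): max_ending_here = 14, max_so_far = 14
Position 5 (value 14): max_ending_here = 28, max_so_far = 28
Position 6 (value -3): max_ending_here = 25, max_so_far = 28
Position 7 (value -4): max_ending_here = 21, max_so_far = 28

Maximum subarray: [14, 14]
Maximum sum: 28

The maximum subarray is [14, 14] with sum 28. This subarray runs from index 4 to index 5.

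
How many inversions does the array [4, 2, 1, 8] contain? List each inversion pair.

Finding inversions in [4, 2, 1, 8]:

(0, 1): arr[0]=4 > arr[1]=2
(0, 2): arr[0]=4 > arr[2]=1
(1, 2): arr[1]=2 > arr[2]=1

Total inversions: 3

The array has 3 inversion(s): (0,1), (0,2), (1,2). Each pair (i,j) satisfies i < j and arr[i] > arr[j].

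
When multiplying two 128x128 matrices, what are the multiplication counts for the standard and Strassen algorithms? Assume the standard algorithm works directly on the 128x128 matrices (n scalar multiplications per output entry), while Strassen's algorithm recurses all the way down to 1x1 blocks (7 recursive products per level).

Matrix multiplication for 128x128 matrices:

Standard algorithm: 128^3 = 2097152 multiplications
Strassen's algorithm: 7^(log2(128)) = 7^7 = 823543 multiplications
Savings: 2097152 - 823543 = 1273609 multiplications

Standard: 2097152 multiplications (128^3). Strassen: 823543 multiplications (7^7). Strassen reduces 8 recursive multiplications to 7 at each level.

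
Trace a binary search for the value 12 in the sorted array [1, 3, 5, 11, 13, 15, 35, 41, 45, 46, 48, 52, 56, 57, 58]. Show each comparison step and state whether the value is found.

Binary search for 12 in [1, 3, 5, 11, 13, 15, 35, 41, 45, 46, 48, 52, 56, 57, 58]:

lo=0, hi=14, mid=7, arr[mid]=41 -> 41 > 12, search left half
lo=0, hi=6, mid=3, arr[mid]=11 -> 11 < 12, search right half
lo=4, hi=6, mid=5, arr[mid]=15 -> 15 > 12, search left half
lo=4, hi=4, mid=4, arr[mid]=13 -> 13 > 12, search left half
lo=4 > hi=3, target 12 not found

Binary search determines that 12 is not in the array after 4 comparisons. The search space was exhausted without finding the target.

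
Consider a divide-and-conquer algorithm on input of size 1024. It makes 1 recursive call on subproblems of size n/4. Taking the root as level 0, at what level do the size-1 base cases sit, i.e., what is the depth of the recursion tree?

For divide and conquer with division factor 4:

Problem sizes at each level:
Level 0: 1024
Level 1: 256
Level 2: 64
Level 3: 16
Level 4: 4
Level 5: 1

The root is level 0 and the size-1 base case is level 5 (the tree spans levels 0 through 5, i.e. 6 levels counting the root), so the depth is the number of divisions: log_4(1024) = 5

The recursion tree depth is log_4(1024) = 5. At each level, the problem size is divided by 4, so it takes 5 divisions to reduce to a base case of size 1. The algorithm makes 1 recursive call at each level.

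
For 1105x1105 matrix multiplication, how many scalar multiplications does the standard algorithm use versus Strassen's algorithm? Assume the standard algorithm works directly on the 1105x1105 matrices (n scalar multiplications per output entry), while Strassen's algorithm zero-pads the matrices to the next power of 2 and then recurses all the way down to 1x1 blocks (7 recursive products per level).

Matrix multiplication for 1105x1105 matrices:

Strassen's algorithm requires power-of-2 dimensions. Pad 1105x1105 to 2048x2048 (next power of 2).

Standard algorithm: 1105^3 = 1349232625 multiplications
Strassen's algorithm: 7^(log2(2048)) = 7^11 = 1977326743 multiplications
Difference: 1349232625 - 1977326743 = -628094118 (Strassen uses MORE here due to padding overhead — for small or just-over-power-of-2 n, padding can outweigh the per-level savings)

Standard: 1349232625 multiplications (1105^3). Strassen: 1977326743 multiplications (7^11, after padding to 2048x2048). Strassen reduces 8 recursive multiplications to 7 at each level.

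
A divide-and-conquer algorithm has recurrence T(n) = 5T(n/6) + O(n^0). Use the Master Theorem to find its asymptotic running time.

Master Theorem for T(n) = 5T(n/6) + O(n^0):

a = 5, b = 6, c = 0
log_b(a) = log_6(5) = 0.8982

Case 1: c = 0 < log_6(5) = 0.8982
T(n) = O(n^(log_6 5))

For T(n) = 5T(n/6) + O(n^0): log_6(5) = 0.8982. This is Case 1 of the Master Theorem (c < log_b(a), work dominated by leaves), giving O(n^(log_6 5)).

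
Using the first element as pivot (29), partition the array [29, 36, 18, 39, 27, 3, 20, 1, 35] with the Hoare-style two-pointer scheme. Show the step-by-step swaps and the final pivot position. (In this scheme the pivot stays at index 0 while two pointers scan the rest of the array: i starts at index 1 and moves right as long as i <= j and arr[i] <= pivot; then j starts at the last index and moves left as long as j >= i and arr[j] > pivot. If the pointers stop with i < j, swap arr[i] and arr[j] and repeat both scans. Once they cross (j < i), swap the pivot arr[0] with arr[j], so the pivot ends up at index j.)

Hoare-style two-pointer partition with pivot = 29:

Initial array: [29, 36, 18, 39, 27, 3, 20, 1, 35]

Pointers start at i = 1, j = 8.
i stops at index 1 (arr[1]=36 > 29), j stops at index 7 (arr[7]=1 <= 29): swap arr[1] and arr[7], array becomes [29, 1, 18, 39, 27, 3, 20, 36, 35]
i stops at index 3 (arr[3]=39 > 29), j stops at index 6 (arr[6]=20 <= 29): swap arr[3] and arr[6], array becomes [29, 1, 18, 20, 27, 3, 39, 36, 35]
i ends at 6, j ends at 5: the pointers have crossed (j < i), so scanning stops.

Swap pivot arr[0] with arr[5] to place pivot at position 5: [3, 1, 18, 20, 27, 29, 39, 36, 35]
Pivot position: 5

After partitioning with pivot 29, the array becomes [3, 1, 18, 20, 27, 29, 39, 36, 35]. The pivot is placed at index 5. All elements to the left of the pivot are <= 29, and all elements to the right are > 29.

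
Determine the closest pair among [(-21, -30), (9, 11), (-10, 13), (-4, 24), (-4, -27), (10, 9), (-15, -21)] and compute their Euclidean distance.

Computing all pairwise distances among 7 points:

d((-21, -30), (9, 11)) = 50.8035
d((-21, -30), (-10, 13)) = 44.3847
d((-21, -30), (-4, 24)) = 56.6127
d((-21, -30), (-4, -27)) = 17.2627
d((-21, -30), (10, 9)) = 49.8197
d((-21, -30), (-15, -21)) = 10.8167
d((9, 11), (-10, 13)) = 19.105
d((9, 11), (-4, 24)) = 18.3848
d((9, 11), (-4, -27)) = 40.1622
d((9, 11), (10, 9)) = 2.2361 <-- minimum
d((9, 11), (-15, -21)) = 40.0
d((-10, 13), (-4, 24)) = 12.53
d((-10, 13), (-4, -27)) = 40.4475
d((-10, 13), (10, 9)) = 20.3961
d((-10, 13), (-15, -21)) = 34.3657
d((-4, 24), (-4, -27)) = 51.0
d((-4, 24), (10, 9)) = 20.5183
d((-4, 24), (-15, -21)) = 46.3249
d((-4, -27), (10, 9)) = 38.6264
d((-4, -27), (-15, -21)) = 12.53
d((10, 9), (-15, -21)) = 39.0512

Closest pair: (9, 11) and (10, 9) with distance 2.2361

The closest pair is (9, 11) and (10, 9) with Euclidean distance 2.2361. For 7 points, brute-force pairwise comparison is shown above. For large n, the divide-and-conquer algorithm (sort by x, recurse on halves, check the dividing strip) achieves O(n log n).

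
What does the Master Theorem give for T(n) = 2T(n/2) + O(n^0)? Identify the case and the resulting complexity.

Master Theorem for T(n) = 2T(n/2) + O(n^0):

a = 2, b = 2, c = 0
log_b(a) = log_2(2) = 1.0000

Case 1: c = 0 < log_2(2) = 1.0000
T(n) = O(n^(log_2 2)) = O(n)

For T(n) = 2T(n/2) + O(n^0): log_2(2) = 1.0000. This is Case 1 of the Master Theorem (c < log_b(a), work dominated by leaves), giving O(n).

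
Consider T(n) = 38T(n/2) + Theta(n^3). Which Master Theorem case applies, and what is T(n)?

Master Theorem for T(n) = 38T(n/2) + O(n^3):

a = 38, b = 2, c = 3
log_b(a) = log_2(38) = 5.2479

Case 1: c = 3 < log_2(38) = 5.2479
T(n) = O(n^(log_2 38))

For T(n) = 38T(n/2) + O(n^3): log_2(38) = 5.2479. This is Case 1 of the Master Theorem (c < log_b(a), work dominated by leaves), giving O(n^(log_2 38)).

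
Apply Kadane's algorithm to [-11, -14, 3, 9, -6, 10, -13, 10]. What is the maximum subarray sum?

Using Kadane's algorithm on [-11, -14, 3, 9, -6, 10, -13, 10]:

Scanning through the array:
Position 1 (value -14): max_ending_here = -14, max_so_far = -11
Position 2 (value 3): max_ending_here = 3, max_so_far = 3
Position 3 (value 9): max_ending_here = 12, max_so_far = 12
Position 4 (value -6): max_ending_here = 6, max_so_far = 12
Position 5 (value 10): max_ending_here = 16, max_so_far = 16
Position 6 (value -13): max_ending_here = 3, max_so_far = 16
Position 7 (value 10): max_ending_here = 13, max_so_far = 16

Maximum subarray: [3, 9, -6, 10]
Maximum sum: 16

The maximum subarray is [3, 9, -6, 10] with sum 16. This subarray runs from index 2 to index 5.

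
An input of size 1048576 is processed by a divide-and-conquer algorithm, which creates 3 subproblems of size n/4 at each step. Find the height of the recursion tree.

For divide and conquer with division factor 4:

Problem sizes at each level:
Level 0: 1048576
Level 1: 262144
Level 2: 65536
Level 3: 16384
Level 4: 4096
Level 5: 1024
Level 6: 256
Level 7: 64
Level 8: 16
Level 9: 4
Level 10: 1

The root is level 0 and the size-1 base case is level 10 (the tree spans levels 0 through 10, i.e. 11 levels counting the root), so the depth is the number of divisions: log_4(1048576) = 10

The recursion tree depth is log_4(1048576) = 10. At each level, the problem size is divided by 4, so it takes 10 divisions to reduce to a base case of size 1. The algorithm makes 3 recursive calls at each level.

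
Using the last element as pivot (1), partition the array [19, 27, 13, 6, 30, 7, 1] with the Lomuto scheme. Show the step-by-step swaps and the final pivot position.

Lomuto partition with pivot = 1:

Initial array: [19, 27, 13, 6, 30, 7, 1]

arr[0]=19 > 1: no swap
arr[1]=27 > 1: no swap
arr[2]=13 > 1: no swap
arr[3]=6 > 1: no swap
arr[4]=30 > 1: no swap
arr[5]=7 > 1: no swap

Place pivot at position 0: [1, 27, 13, 6, 30, 7, 19]
Pivot position: 0

After partitioning with pivot 1, the array becomes [1, 27, 13, 6, 30, 7, 19]. The pivot is placed at index 0. All elements to the left of the pivot are <= 1, and all elements to the right are > 1.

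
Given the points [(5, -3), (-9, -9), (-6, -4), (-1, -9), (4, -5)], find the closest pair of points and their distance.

Computing all pairwise distances among 5 points:

d((5, -3), (-9, -9)) = 15.2315
d((5, -3), (-6, -4)) = 11.0454
d((5, -3), (-1, -9)) = 8.4853
d((5, -3), (4, -5)) = 2.2361 <-- minimum
d((-9, -9), (-6, -4)) = 5.831
d((-9, -9), (-1, -9)) = 8.0
d((-9, -9), (4, -5)) = 13.6015
d((-6, -4), (-1, -9)) = 7.0711
d((-6, -4), (4, -5)) = 10.0499
d((-1, -9), (4, -5)) = 6.4031

Closest pair: (5, -3) and (4, -5) with distance 2.2361

The closest pair is (5, -3) and (4, -5) with Euclidean distance 2.2361. For 5 points, brute-force pairwise comparison is shown above. For large n, the divide-and-conquer algorithm (sort by x, recurse on halves, check the dividing strip) achieves O(n log n).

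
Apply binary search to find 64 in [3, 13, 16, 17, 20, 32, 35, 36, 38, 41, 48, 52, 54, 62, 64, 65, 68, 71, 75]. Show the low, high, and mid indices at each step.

Binary search for 64 in [3, 13, 16, 17, 20, 32, 35, 36, 38, 41, 48, 52, 54, 62, 64, 65, 68, 71, 75]:

lo=0, hi=18, mid=9, arr[mid]=41 -> 41 < 64, search right half
lo=10, hi=18, mid=14, arr[mid]=64 -> Found target at index 14!

Binary search finds 64 at index 14 after 2 comparisons. The search repeatedly halves the search space by comparing with the middle element.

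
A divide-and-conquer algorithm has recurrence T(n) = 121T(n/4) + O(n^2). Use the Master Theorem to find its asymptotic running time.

Master Theorem for T(n) = 121T(n/4) + O(n^2):

a = 121, b = 4, c = 2
log_b(a) = log_4(121) = 3.4594

Case 1: c = 2 < log_4(121) = 3.4594
T(n) = O(n^(log_4 121))

For T(n) = 121T(n/4) + O(n^2): log_4(121) = 3.4594. This is Case 1 of the Master Theorem (c < log_b(a), work dominated by leaves), giving O(n^(log_4 121)).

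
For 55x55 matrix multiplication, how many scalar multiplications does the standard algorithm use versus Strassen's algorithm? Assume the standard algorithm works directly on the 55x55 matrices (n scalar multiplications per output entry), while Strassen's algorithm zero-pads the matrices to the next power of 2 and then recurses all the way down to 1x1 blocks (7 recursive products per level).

Matrix multiplication for 55x55 matrices:

Strassen's algorithm requires power-of-2 dimensions. Pad 55x55 to 64x64 (next power of 2).

Standard algorithm: 55^3 = 166375 multiplications
Strassen's algorithm: 7^(log2(64)) = 7^6 = 117649 multiplications
Savings: 166375 - 117649 = 48726 multiplications

Standard: 166375 multiplications (55^3). Strassen: 117649 multiplications (7^6, after padding to 64x64). Strassen reduces 8 recursive multiplications to 7 at each level.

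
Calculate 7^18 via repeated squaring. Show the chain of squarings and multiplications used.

Computing 7^18 by squaring (build up from 7^1; each line after the first costs one multiplication):

7^1 = 7
7^2 = (7^1)^2 = 7^2 = 49
7^4 = (7^2)^2 = 49^2 = 2401
7^8 = (7^4)^2 = 2401^2 = 5764801
7^9 = 7 * 7^8 = 7 * 5764801 = 40353607
7^18 = (7^9)^2 = 40353607^2 = 1628413597910449

Result: 1628413597910449
Multiplications needed: 5 (5 lines after 7^1)

7^18 = 1628413597910449. Using exponentiation by squaring, this requires 5 multiplications. The key idea: if the exponent is even, square the half-power; if odd, multiply by the base once.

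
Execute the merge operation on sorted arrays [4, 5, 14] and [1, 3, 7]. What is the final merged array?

Merging process:

Compare 4 vs 1: take 1 from right. Merged: [1]
Compare 4 vs 3: take 3 from right. Merged: [1, 3]
Compare 4 vs 7: take 4 from left. Merged: [1, 3, 4]
Compare 5 vs 7: take 5 from left. Merged: [1, 3, 4, 5]
Compare 14 vs 7: take 7 from right. Merged: [1, 3, 4, 5, 7]
Append remaining from left: [14]. Merged: [1, 3, 4, 5, 7, 14]

Final merged array: [1, 3, 4, 5, 7, 14]
Total comparisons: 5

The merged array is [1, 3, 4, 5, 7, 14], requiring 5 comparisons. The merge step runs in O(n) time where n is the total number of elements.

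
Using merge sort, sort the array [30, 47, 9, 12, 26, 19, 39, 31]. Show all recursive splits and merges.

Merge sort trace:

Split: [30, 47, 9, 12, 26, 19, 39, 31] -> [30, 47, 9, 12] and [26, 19, 39, 31]
  Split: [30, 47, 9, 12] -> [30, 47] and [9, 12]
    Split: [30, 47] -> [30] and [47]
    Merge: [30] + [47] -> [30, 47]
    Split: [9, 12] -> [9] and [12]
    Merge: [9] + [12] -> [9, 12]
  Merge: [30, 47] + [9, 12] -> [9, 12, 30, 47]
  Split: [26, 19, 39, 31] -> [26, 19] and [39, 31]
    Split: [26, 19] -> [26] and [19]
    Merge: [26] + [19] -> [19, 26]
    Split: [39, 31] -> [39] and [31]
    Merge: [39] + [31] -> [31, 39]
  Merge: [19, 26] + [31, 39] -> [19, 26, 31, 39]
Merge: [9, 12, 30, 47] + [19, 26, 31, 39] -> [9, 12, 19, 26, 30, 31, 39, 47]

Final sorted array: [9, 12, 19, 26, 30, 31, 39, 47]

The merge sort proceeds by recursively splitting the array and merging sorted halves.
After all merges, the sorted array is [9, 12, 19, 26, 30, 31, 39, 47].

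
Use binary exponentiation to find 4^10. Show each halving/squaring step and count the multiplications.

Computing 4^10 by squaring (build up from 4^1; each line after the first costs one multiplication):

4^1 = 4
4^2 = (4^1)^2 = 4^2 = 16
4^4 = (4^2)^2 = 16^2 = 256
4^5 = 4 * 4^4 = 4 * 256 = 1024
4^10 = (4^5)^2 = 1024^2 = 1048576

Result: 1048576
Multiplications needed: 4 (4 lines after 4^1)

4^10 = 1048576. Using exponentiation by squaring, this requires 4 multiplications. The key idea: if the exponent is even, square the half-power; if odd, multiply by the base once.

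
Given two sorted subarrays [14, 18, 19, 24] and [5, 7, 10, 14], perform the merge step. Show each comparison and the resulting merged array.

Merging process:

Compare 14 vs 5: take 5 from right. Merged: [5]
Compare 14 vs 7: take 7 from right. Merged: [5, 7]
Compare 14 vs 10: take 10 from right. Merged: [5, 7, 10]
Compare 14 vs 14: take 14 from left. Merged: [5, 7, 10, 14]
Compare 18 vs 14: take 14 from right. Merged: [5, 7, 10, 14, 14]
Append remaining from left: [18, 19, 24]. Merged: [5, 7, 10, 14, 14, 18, 19, 24]

Final merged array: [5, 7, 10, 14, 14, 18, 19, 24]
Total comparisons: 5

The merged array is [5, 7, 10, 14, 14, 18, 19, 24], requiring 5 comparisons. The merge step runs in O(n) time where n is the total number of elements.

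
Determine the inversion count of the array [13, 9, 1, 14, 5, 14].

Finding inversions in [13, 9, 1, 14, 5, 14]:

(0, 1): arr[0]=13 > arr[1]=9
(0, 2): arr[0]=13 > arr[2]=1
(0, 4): arr[0]=13 > arr[4]=5
(1, 2): arr[1]=9 > arr[2]=1
(1, 4): arr[1]=9 > arr[4]=5
(3, 4): arr[3]=14 > arr[4]=5

Total inversions: 6

The array has 6 inversion(s): (0,1), (0,2), (0,4), (1,2), (1,4), (3,4). Each pair (i,j) satisfies i < j and arr[i] > arr[j].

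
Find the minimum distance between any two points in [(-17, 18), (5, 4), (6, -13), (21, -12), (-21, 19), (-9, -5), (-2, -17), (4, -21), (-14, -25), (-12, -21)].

Computing all pairwise distances among 10 points:

d((-17, 18), (5, 4)) = 26.0768
d((-17, 18), (6, -13)) = 38.6005
d((-17, 18), (21, -12)) = 48.4149
d((-17, 18), (-21, 19)) = 4.1231 <-- minimum
d((-17, 18), (-9, -5)) = 24.3516
d((-17, 18), (-2, -17)) = 38.0789
d((-17, 18), (4, -21)) = 44.2945
d((-17, 18), (-14, -25)) = 43.1045
d((-17, 18), (-12, -21)) = 39.3192
d((5, 4), (6, -13)) = 17.0294
d((5, 4), (21, -12)) = 22.6274
d((5, 4), (-21, 19)) = 30.0167
d((5, 4), (-9, -5)) = 16.6433
d((5, 4), (-2, -17)) = 22.1359
d((5, 4), (4, -21)) = 25.02
d((5, 4), (-14, -25)) = 34.6699
d((5, 4), (-12, -21)) = 30.2324
d((6, -13), (21, -12)) = 15.0333
d((6, -13), (-21, 19)) = 41.8688
d((6, -13), (-9, -5)) = 17.0
d((6, -13), (-2, -17)) = 8.9443
d((6, -13), (4, -21)) = 8.2462
d((6, -13), (-14, -25)) = 23.3238
d((6, -13), (-12, -21)) = 19.6977
d((21, -12), (-21, 19)) = 52.2015
d((21, -12), (-9, -5)) = 30.8058
d((21, -12), (-2, -17)) = 23.5372
d((21, -12), (4, -21)) = 19.2354
d((21, -12), (-14, -25)) = 37.3363
d((21, -12), (-12, -21)) = 34.2053
d((-21, 19), (-9, -5)) = 26.8328
d((-21, 19), (-2, -17)) = 40.7063
d((-21, 19), (4, -21)) = 47.1699
d((-21, 19), (-14, -25)) = 44.5533
d((-21, 19), (-12, -21)) = 41.0
d((-9, -5), (-2, -17)) = 13.8924
d((-9, -5), (4, -21)) = 20.6155
d((-9, -5), (-14, -25)) = 20.6155
d((-9, -5), (-12, -21)) = 16.2788
d((-2, -17), (4, -21)) = 7.2111
d((-2, -17), (-14, -25)) = 14.4222
d((-2, -17), (-12, -21)) = 10.7703
d((4, -21), (-14, -25)) = 18.4391
d((4, -21), (-12, -21)) = 16.0
d((-14, -25), (-12, -21)) = 4.4721

Closest pair: (-17, 18) and (-21, 19) with distance 4.1231

The closest pair is (-17, 18) and (-21, 19) with Euclidean distance 4.1231. For 10 points, brute-force pairwise comparison is shown above. For large n, the divide-and-conquer algorithm (sort by x, recurse on halves, check the dividing strip) achieves O(n log n).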